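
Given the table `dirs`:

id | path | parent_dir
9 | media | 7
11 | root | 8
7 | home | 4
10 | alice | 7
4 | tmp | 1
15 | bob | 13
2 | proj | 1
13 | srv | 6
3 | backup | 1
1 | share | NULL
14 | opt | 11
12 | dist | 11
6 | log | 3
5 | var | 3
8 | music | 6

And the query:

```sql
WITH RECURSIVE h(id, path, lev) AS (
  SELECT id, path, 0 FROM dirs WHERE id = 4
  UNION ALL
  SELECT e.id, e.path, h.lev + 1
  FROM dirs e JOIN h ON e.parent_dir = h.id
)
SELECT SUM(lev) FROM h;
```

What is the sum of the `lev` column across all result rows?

Base: id=4 (tmp) at lev 0.
Iteration 1: rows with parent_dir in {4} -> home (id 7, lev 1).
Iteration 2: rows with parent_dir in {7} -> media (id 9, lev 2), alice (id 10, lev 2).
Iteration 3: no rows with parent_dir in {9,10}; recursion stops.
SUM(lev) = 0 + 1 + 2 + 2 = 5.

5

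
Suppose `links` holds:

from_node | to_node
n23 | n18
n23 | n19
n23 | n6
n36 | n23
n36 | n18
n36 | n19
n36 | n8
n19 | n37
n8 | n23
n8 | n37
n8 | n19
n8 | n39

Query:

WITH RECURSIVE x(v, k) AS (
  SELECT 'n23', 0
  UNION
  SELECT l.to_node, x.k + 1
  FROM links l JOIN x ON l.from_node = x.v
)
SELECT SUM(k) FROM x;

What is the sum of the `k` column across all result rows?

5

Base: (n23, k=0).
Iteration 1: edges from {n23} -> (n18, k=1), (n19, k=1), (n6, k=1).
Iteration 2: edges from {n18,n19,n6} -> (n37, k=2).
Iteration 3: no outgoing edges from {n37}; recursion stops.
SUM(k) = 0 + 1 + 1 + 1 + 2 = 5.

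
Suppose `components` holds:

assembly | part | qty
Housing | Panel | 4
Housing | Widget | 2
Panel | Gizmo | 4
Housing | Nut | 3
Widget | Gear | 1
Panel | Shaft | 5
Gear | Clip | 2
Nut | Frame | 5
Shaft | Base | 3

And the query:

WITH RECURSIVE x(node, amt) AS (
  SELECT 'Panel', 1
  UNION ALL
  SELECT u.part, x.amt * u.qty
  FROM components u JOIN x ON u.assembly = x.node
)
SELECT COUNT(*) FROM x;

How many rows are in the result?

Base: (Panel, amt=1).
Iteration 1: components of {Panel} -> Gizmo = 1*4 = 4, Shaft = 1*5 = 5.
Iteration 2: components of {Gizmo,Shaft} -> Base = 5*3 = 15.
Iteration 3: no further components; recursion stops.
Total rows emitted: 4.

4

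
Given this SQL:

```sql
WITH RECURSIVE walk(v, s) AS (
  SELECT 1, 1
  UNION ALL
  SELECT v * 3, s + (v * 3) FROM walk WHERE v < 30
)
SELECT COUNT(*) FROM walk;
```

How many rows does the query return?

5

Base: v=1, s=1.
Iteration 1: 1 < 30 holds -> v = 1 * 3 = 3, s = 1 + 3 = 4.
Iteration 2: 3 < 30 holds -> v = 3 * 3 = 9, s = 4 + 9 = 13.
Iteration 3: 9 < 30 holds -> v = 9 * 3 = 27, s = 13 + 27 = 40.
Iteration 4: 27 < 30 holds -> v = 27 * 3 = 81, s = 40 + 81 = 121.
Iteration 5: 81 < 30 fails; recursion stops.
Total rows emitted: 5.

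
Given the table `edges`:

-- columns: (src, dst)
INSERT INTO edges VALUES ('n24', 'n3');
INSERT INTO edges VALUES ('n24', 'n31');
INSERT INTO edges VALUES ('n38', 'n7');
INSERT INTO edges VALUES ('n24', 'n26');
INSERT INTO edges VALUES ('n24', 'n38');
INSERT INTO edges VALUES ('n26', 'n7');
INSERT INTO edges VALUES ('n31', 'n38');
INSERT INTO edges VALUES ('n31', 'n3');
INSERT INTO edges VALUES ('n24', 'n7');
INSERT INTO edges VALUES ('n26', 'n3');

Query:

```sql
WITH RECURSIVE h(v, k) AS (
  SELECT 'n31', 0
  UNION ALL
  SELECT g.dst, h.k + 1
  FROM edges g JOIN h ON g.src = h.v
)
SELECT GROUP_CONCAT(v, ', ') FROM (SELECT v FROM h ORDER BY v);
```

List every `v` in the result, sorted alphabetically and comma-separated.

Base: (n31, k=0).
Iteration 1: edges from {n31} -> (n3, k=1), (n38, k=1).
Iteration 2: edges from {n3,n38} -> (n7, k=2).
Iteration 3: no outgoing edges from {n7}; recursion stops.

n3, n31, n38, n7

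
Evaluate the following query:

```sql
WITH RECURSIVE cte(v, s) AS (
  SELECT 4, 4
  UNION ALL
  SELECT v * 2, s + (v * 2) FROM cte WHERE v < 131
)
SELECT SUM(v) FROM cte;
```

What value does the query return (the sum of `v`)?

508

Base: v=4, s=4.
Iteration 1: 4 < 131 holds -> v = 4 * 2 = 8, s = 4 + 8 = 12.
Iteration 2: 8 < 131 holds -> v = 8 * 2 = 16, s = 12 + 16 = 28.
Iteration 3: 16 < 131 holds -> v = 16 * 2 = 32, s = 28 + 32 = 60.
Iteration 4: 32 < 131 holds -> v = 32 * 2 = 64, s = 60 + 64 = 124.
Iteration 5: 64 < 131 holds -> v = 64 * 2 = 128, s = 124 + 128 = 252.
Iteration 6: 128 < 131 holds -> v = 128 * 2 = 256, s = 252 + 256 = 508.
Iteration 7: 256 < 131 fails; recursion stops.
SUM(v) = 4 + 8 + 16 + 32 + 64 + 128 + 256 = 508.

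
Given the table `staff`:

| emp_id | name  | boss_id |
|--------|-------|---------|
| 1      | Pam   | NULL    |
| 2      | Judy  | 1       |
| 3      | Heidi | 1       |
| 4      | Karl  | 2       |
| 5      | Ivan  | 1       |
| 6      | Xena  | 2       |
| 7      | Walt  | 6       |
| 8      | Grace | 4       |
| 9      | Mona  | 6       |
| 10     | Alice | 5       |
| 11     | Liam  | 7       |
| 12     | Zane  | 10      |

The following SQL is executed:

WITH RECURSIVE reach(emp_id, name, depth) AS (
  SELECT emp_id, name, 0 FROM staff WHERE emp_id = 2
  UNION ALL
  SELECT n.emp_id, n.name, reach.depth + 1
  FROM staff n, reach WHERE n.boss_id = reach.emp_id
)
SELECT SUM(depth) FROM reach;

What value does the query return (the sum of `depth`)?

Base: emp_id=2 (Judy) at depth 0.
Iteration 1: rows with boss_id in {2} -> Karl (id 4, depth 1), Xena (id 6, depth 1).
Iteration 2: rows with boss_id in {4,6} -> Walt (id 7, depth 2), Grace (id 8, depth 2), Mona (id 9, depth 2).
Iteration 3: rows with boss_id in {7,8,9} -> Liam (id 11, depth 3).
Iteration 4: no rows with boss_id in {11}; recursion stops.
SUM(depth) = 0 + 1 + 1 + 2 + 2 + 2 + 3 = 11.

11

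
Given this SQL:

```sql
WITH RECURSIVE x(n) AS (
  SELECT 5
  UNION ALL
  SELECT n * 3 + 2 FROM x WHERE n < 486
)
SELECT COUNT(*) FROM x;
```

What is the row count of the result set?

6

Base: n=5.
Iteration 1: 5 < 486 holds -> n = 5 * 3 + 2 = 17.
Iteration 2: 17 < 486 holds -> n = 17 * 3 + 2 = 53.
Iteration 3: 53 < 486 holds -> n = 53 * 3 + 2 = 161.
Iteration 4: 161 < 486 holds -> n = 161 * 3 + 2 = 485.
Iteration 5: 485 < 486 holds -> n = 485 * 3 + 2 = 1457.
Iteration 6: 1457 < 486 fails; recursion stops.
Total rows emitted: 6.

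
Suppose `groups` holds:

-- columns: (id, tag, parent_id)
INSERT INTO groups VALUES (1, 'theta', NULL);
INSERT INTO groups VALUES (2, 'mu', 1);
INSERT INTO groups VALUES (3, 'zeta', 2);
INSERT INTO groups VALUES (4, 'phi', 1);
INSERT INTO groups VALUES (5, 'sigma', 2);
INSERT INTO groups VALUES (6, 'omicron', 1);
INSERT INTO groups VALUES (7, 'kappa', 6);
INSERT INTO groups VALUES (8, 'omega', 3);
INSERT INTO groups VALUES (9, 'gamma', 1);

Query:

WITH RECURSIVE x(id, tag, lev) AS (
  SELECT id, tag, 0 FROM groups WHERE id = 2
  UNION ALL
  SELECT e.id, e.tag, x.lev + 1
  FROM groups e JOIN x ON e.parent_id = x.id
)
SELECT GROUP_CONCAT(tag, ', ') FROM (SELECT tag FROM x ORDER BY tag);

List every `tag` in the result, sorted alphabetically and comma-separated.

mu, omega, sigma, zeta

Base: id=2 (mu) at lev 0.
Iteration 1: rows with parent_id in {2} -> zeta (id 3, lev 1), sigma (id 5, lev 1).
Iteration 2: rows with parent_id in {3,5} -> omega (id 8, lev 2).
Iteration 3: no rows with parent_id in {8}; recursion stops.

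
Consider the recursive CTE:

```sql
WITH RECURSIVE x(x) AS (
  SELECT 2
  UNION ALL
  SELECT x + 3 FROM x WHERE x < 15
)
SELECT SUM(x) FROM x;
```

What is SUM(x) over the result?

57

Base: x=2.
Iteration 1: 2 < 15 holds -> x = 2 + 3 = 5.
Iteration 2: 5 < 15 holds -> x = 5 + 3 = 8.
Iteration 3: 8 < 15 holds -> x = 8 + 3 = 11.
Iteration 4: 11 < 15 holds -> x = 11 + 3 = 14.
Iteration 5: 14 < 15 holds -> x = 14 + 3 = 17.
Iteration 6: 17 < 15 fails; recursion stops.
SUM(x) = 2 + 5 + 8 + 11 + 14 + 17 = 57.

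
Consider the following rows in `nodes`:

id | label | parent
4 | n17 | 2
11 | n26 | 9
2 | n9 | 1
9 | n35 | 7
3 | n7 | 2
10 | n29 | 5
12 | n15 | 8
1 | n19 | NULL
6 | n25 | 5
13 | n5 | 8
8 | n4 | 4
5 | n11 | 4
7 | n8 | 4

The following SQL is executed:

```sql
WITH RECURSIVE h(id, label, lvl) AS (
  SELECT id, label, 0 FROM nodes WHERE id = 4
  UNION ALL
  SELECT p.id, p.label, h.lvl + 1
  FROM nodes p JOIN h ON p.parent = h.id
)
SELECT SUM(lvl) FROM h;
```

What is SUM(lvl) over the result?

16

Base: id=4 (n17) at lvl 0.
Iteration 1: rows with parent in {4} -> n11 (id 5, lvl 1), n8 (id 7, lvl 1), n4 (id 8, lvl 1).
Iteration 2: rows with parent in {5,7,8} -> n25 (id 6, lvl 2), n35 (id 9, lvl 2), n29 (id 10, lvl 2), n15 (id 12, lvl 2), n5 (id 13, lvl 2).
Iteration 3: rows with parent in {6,9,10,12,13} -> n26 (id 11, lvl 3).
Iteration 4: no rows with parent in {11}; recursion stops.
SUM(lvl) = 0 + 1 + 1 + 1 + 2 + 2 + 2 + 2 + 2 + 3 = 16.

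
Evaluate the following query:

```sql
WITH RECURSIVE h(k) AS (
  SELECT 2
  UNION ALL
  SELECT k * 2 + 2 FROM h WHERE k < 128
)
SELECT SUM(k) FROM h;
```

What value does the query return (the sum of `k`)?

Base: k=2.
Iteration 1: 2 < 128 holds -> k = 2 * 2 + 2 = 6.
Iteration 2: 6 < 128 holds -> k = 6 * 2 + 2 = 14.
Iteration 3: 14 < 128 holds -> k = 14 * 2 + 2 = 30.
Iteration 4: 30 < 128 holds -> k = 30 * 2 + 2 = 62.
Iteration 5: 62 < 128 holds -> k = 62 * 2 + 2 = 126.
Iteration 6: 126 < 128 holds -> k = 126 * 2 + 2 = 254.
Iteration 7: 254 < 128 fails; recursion stops.
SUM(k) = 2 + 6 + 14 + 30 + 62 + 126 + 254 = 494.

494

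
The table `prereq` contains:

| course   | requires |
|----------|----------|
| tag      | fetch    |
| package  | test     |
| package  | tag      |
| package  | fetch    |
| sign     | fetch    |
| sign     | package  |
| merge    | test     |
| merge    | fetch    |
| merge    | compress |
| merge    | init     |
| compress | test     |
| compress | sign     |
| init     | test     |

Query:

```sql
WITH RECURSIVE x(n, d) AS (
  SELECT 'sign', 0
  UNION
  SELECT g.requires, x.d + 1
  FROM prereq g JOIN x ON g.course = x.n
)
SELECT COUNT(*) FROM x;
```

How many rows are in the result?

7

Base: (sign, d=0).
Iteration 1: edges from {sign} -> (fetch, d=1), (package, d=1).
Iteration 2: edges from {fetch,package} -> (fetch, d=2), (tag, d=2), (test, d=2).
Iteration 3: edges from {fetch,tag,test} -> (fetch, d=3).
Iteration 4: no outgoing edges from {fetch}; recursion stops.
Total rows emitted: 7.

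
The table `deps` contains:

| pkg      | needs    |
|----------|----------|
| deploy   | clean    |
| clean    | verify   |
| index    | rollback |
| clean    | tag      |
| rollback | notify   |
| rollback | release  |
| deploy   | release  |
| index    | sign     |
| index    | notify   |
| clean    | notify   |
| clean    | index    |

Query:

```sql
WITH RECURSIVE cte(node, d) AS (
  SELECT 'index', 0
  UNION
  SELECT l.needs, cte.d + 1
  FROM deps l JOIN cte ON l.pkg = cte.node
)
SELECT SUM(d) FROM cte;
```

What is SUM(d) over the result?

Base: (index, d=0).
Iteration 1: edges from {index} -> (notify, d=1), (rollback, d=1), (sign, d=1).
Iteration 2: edges from {notify,rollback,sign} -> (notify, d=2), (release, d=2).
Iteration 3: no outgoing edges from {notify,release}; recursion stops.
SUM(d) = 0 + 1 + 1 + 1 + 2 + 2 = 7.

7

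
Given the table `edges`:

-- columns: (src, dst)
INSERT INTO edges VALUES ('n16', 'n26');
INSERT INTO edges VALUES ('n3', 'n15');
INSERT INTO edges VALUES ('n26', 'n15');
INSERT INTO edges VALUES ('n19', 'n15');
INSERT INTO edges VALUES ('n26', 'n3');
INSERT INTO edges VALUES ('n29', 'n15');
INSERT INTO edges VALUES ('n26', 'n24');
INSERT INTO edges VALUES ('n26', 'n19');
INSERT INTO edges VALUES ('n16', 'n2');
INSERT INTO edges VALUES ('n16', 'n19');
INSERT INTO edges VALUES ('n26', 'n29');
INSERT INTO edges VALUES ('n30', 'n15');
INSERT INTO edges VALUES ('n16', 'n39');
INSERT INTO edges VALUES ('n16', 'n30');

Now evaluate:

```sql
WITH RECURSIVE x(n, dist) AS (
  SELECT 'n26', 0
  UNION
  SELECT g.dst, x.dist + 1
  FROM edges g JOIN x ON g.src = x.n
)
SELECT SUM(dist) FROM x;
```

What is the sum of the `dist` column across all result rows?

Base: (n26, dist=0).
Iteration 1: edges from {n26} -> (n15, dist=1), (n19, dist=1), (n24, dist=1), (n29, dist=1), (n3, dist=1).
Iteration 2: edges from {n15,n19,n24,n29,n3} -> (n15, dist=2). [UNION drops 2 duplicate row(s)]
Iteration 3: no outgoing edges from {n15}; recursion stops.
SUM(dist) = 0 + 1 + 1 + 1 + 1 + 1 + 2 = 7.

7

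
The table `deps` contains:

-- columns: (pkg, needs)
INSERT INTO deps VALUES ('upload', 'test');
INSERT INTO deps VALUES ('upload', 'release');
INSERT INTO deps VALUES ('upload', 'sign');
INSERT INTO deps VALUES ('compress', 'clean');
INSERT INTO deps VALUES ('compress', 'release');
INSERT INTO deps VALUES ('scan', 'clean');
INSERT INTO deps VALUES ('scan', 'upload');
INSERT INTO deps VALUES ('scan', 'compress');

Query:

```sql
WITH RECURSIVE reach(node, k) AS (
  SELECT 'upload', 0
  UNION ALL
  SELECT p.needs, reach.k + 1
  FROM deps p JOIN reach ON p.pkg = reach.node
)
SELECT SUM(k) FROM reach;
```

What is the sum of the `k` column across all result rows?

Base: (upload, k=0).
Iteration 1: edges from {upload} -> (release, k=1), (sign, k=1), (test, k=1).
Iteration 2: no outgoing edges from {release,sign,test}; recursion stops.
SUM(k) = 0 + 1 + 1 + 1 = 3.

3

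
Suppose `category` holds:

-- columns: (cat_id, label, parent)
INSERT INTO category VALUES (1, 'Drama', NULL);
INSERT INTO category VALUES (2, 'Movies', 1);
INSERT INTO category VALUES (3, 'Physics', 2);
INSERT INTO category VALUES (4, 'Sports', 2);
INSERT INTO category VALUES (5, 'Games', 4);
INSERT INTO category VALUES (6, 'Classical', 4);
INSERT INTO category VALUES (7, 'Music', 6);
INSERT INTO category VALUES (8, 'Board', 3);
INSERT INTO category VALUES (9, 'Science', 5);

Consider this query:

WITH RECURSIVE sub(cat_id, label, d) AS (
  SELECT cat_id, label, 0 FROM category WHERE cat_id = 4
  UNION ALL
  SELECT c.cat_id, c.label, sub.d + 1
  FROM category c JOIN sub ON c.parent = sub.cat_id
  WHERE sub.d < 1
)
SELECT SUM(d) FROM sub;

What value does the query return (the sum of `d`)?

Base: cat_id=4 (Sports) at d 0.
Iteration 1: rows with parent in {4} -> Games (id 5, d 1), Classical (id 6, d 1).
Iteration 2: d < 1 fails for all current rows; recursion stops.
SUM(d) = 0 + 1 + 1 = 2.

2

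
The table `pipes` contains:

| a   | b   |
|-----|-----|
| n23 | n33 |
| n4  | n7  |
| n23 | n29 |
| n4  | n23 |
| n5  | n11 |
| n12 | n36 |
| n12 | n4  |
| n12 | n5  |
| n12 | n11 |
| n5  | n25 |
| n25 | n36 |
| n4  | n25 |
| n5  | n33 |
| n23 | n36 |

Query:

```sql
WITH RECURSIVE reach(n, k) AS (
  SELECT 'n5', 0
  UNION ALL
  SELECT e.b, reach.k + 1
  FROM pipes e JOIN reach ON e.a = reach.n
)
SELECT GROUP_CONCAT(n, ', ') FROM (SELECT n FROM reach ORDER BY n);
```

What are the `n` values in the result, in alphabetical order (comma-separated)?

n11, n25, n33, n36, n5

Base: (n5, k=0).
Iteration 1: edges from {n5} -> (n11, k=1), (n25, k=1), (n33, k=1).
Iteration 2: edges from {n11,n25,n33} -> (n36, k=2).
Iteration 3: no outgoing edges from {n36}; recursion stops.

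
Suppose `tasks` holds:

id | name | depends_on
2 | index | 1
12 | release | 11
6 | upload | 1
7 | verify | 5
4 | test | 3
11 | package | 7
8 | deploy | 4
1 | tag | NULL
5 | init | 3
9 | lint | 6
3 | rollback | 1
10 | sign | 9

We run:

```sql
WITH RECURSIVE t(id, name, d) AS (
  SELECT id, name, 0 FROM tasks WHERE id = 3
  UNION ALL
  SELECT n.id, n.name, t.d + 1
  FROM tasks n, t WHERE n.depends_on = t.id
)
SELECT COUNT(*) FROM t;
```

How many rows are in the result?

7

Base: id=3 (rollback) at d 0.
Iteration 1: rows with depends_on in {3} -> test (id 4, d 1), init (id 5, d 1).
Iteration 2: rows with depends_on in {4,5} -> verify (id 7, d 2), deploy (id 8, d 2).
Iteration 3: rows with depends_on in {7,8} -> package (id 11, d 3).
Iteration 4: rows with depends_on in {11} -> release (id 12, d 4).
Iteration 5: no rows with depends_on in {12}; recursion stops.
Total rows emitted: 7.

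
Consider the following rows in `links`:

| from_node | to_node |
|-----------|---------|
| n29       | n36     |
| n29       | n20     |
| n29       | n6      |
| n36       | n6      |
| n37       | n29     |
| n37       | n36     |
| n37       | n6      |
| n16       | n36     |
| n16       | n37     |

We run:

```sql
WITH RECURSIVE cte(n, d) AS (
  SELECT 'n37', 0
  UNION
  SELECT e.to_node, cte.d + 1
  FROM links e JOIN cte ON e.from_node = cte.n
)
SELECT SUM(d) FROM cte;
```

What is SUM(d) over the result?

Base: (n37, d=0).
Iteration 1: edges from {n37} -> (n29, d=1), (n36, d=1), (n6, d=1).
Iteration 2: edges from {n29,n36,n6} -> (n20, d=2), (n36, d=2), (n6, d=2). [UNION drops 1 duplicate row(s)]
Iteration 3: edges from {n20,n36,n6} -> (n6, d=3).
Iteration 4: no outgoing edges from {n6}; recursion stops.
SUM(d) = 0 + 1 + 1 + 1 + 2 + 2 + 2 + 3 = 12.

12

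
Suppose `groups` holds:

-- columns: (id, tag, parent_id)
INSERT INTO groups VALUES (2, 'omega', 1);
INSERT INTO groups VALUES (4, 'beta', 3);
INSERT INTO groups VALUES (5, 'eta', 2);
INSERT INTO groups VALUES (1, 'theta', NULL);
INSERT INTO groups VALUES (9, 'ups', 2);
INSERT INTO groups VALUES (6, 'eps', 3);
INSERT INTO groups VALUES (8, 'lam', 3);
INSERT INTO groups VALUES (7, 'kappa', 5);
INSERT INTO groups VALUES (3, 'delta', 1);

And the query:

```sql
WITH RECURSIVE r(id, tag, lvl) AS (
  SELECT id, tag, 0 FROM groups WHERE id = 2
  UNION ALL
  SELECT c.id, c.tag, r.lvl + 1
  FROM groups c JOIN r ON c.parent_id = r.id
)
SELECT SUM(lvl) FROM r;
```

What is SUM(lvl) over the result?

Base: id=2 (omega) at lvl 0.
Iteration 1: rows with parent_id in {2} -> eta (id 5, lvl 1), ups (id 9, lvl 1).
Iteration 2: rows with parent_id in {5,9} -> kappa (id 7, lvl 2).
Iteration 3: no rows with parent_id in {7}; recursion stops.
SUM(lvl) = 0 + 1 + 1 + 2 = 4.

4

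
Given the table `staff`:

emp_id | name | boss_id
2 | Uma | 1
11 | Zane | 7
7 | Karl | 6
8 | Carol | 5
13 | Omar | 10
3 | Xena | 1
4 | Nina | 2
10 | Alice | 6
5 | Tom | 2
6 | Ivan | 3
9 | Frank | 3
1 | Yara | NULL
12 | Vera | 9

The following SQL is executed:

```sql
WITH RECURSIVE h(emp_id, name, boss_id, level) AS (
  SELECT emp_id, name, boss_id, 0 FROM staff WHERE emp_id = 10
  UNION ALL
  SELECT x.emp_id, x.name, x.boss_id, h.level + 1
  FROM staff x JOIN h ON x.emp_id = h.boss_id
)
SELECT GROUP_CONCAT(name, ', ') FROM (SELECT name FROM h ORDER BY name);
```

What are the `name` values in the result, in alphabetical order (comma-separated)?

Alice, Ivan, Xena, Yara

Base: emp_id=10 (Alice), boss_id=6, level 0.
Iteration 1: join on emp_id=6 -> Ivan (id 6, boss_id=3, level 1).
Iteration 2: join on emp_id=3 -> Xena (id 3, boss_id=1, level 2).
Iteration 3: join on emp_id=1 -> Yara (id 1, boss_id=NULL, level 3).
Iteration 4: boss_id is NULL; no match; recursion stops.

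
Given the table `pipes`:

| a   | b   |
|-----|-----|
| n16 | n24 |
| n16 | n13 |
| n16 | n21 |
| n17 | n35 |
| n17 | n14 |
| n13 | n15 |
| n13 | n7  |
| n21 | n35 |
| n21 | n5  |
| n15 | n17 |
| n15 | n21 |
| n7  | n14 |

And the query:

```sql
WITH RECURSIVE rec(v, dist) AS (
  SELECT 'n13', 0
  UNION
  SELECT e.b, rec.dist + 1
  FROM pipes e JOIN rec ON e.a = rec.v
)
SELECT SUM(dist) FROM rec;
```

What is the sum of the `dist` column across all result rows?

Base: (n13, dist=0).
Iteration 1: edges from {n13} -> (n15, dist=1), (n7, dist=1).
Iteration 2: edges from {n15,n7} -> (n14, dist=2), (n17, dist=2), (n21, dist=2).
Iteration 3: edges from {n14,n17,n21} -> (n14, dist=3), (n35, dist=3), (n5, dist=3). [UNION drops 1 duplicate row(s)]
Iteration 4: no outgoing edges from {n14,n35,n5}; recursion stops.
SUM(dist) = 0 + 1 + 1 + 2 + 2 + 2 + 3 + 3 + 3 = 17.

17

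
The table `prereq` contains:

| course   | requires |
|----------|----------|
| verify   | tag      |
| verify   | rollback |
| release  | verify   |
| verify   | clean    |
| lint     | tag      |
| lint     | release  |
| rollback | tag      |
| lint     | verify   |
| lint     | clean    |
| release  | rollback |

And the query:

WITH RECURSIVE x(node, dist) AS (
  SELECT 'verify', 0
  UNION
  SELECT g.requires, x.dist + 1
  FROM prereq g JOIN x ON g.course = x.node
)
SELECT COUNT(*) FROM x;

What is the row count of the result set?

5

Base: (verify, dist=0).
Iteration 1: edges from {verify} -> (clean, dist=1), (rollback, dist=1), (tag, dist=1).
Iteration 2: edges from {clean,rollback,tag} -> (tag, dist=2).
Iteration 3: no outgoing edges from {tag}; recursion stops.
Total rows emitted: 5.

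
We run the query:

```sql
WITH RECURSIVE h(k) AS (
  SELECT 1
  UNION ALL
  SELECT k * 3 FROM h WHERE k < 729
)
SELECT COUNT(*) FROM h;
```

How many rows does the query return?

7

Base: k=1.
Iteration 1: 1 < 729 holds -> k = 1 * 3 = 3.
Iteration 2: 3 < 729 holds -> k = 3 * 3 = 9.
Iteration 3: 9 < 729 holds -> k = 9 * 3 = 27.
Iteration 4: 27 < 729 holds -> k = 27 * 3 = 81.
Iteration 5: 81 < 729 holds -> k = 81 * 3 = 243.
Iteration 6: 243 < 729 holds -> k = 243 * 3 = 729.
Iteration 7: 729 < 729 fails; recursion stops.
Total rows emitted: 7.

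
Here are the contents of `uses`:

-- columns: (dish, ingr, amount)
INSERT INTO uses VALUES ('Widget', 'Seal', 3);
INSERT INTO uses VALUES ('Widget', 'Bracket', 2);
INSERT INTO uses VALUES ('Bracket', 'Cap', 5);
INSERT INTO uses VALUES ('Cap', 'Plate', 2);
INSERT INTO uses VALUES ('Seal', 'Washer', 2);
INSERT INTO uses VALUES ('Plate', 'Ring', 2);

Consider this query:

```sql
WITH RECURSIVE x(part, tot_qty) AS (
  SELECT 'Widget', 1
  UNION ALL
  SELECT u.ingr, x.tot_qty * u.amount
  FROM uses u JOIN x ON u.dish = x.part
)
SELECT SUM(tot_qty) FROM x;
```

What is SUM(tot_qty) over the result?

Base: (Widget, tot_qty=1).
Iteration 1: components of {Widget} -> Bracket = 1*2 = 2, Seal = 1*3 = 3.
Iteration 2: components of {Bracket,Seal} -> Cap = 2*5 = 10, Washer = 3*2 = 6.
Iteration 3: components of {Cap,Washer} -> Plate = 10*2 = 20.
Iteration 4: components of {Plate} -> Ring = 20*2 = 40.
Iteration 5: no further components; recursion stops.
SUM(tot_qty) = 1 + 3 + 2 + 6 + 10 + 20 + 40 = 82.

82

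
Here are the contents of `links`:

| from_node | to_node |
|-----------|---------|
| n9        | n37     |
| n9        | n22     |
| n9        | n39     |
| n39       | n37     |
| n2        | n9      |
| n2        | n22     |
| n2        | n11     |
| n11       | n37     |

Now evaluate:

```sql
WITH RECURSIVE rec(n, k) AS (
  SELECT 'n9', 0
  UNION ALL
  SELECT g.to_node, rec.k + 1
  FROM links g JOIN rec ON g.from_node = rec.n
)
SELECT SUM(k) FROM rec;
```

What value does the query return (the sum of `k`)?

Base: (n9, k=0).
Iteration 1: edges from {n9} -> (n22, k=1), (n37, k=1), (n39, k=1).
Iteration 2: edges from {n22,n37,n39} -> (n37, k=2).
Iteration 3: no outgoing edges from {n37}; recursion stops.
SUM(k) = 0 + 1 + 1 + 1 + 2 = 5.

5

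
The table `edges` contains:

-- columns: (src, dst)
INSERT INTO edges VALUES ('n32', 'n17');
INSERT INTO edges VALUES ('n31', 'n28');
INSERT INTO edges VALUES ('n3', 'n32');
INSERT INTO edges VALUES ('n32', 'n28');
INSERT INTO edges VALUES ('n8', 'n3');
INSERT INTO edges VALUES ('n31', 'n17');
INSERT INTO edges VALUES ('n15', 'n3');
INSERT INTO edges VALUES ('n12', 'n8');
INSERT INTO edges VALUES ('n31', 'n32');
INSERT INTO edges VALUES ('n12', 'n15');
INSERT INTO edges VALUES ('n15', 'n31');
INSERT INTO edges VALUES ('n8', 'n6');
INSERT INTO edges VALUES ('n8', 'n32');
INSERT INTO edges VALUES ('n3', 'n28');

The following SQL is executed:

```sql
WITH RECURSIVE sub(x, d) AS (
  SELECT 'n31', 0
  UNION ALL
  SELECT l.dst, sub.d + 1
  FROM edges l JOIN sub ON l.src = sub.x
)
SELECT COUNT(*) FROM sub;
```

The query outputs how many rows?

6

Base: (n31, d=0).
Iteration 1: edges from {n31} -> (n17, d=1), (n28, d=1), (n32, d=1).
Iteration 2: edges from {n17,n28,n32} -> (n17, d=2), (n28, d=2).
Iteration 3: no outgoing edges from {n17,n28}; recursion stops.
Total rows emitted: 6.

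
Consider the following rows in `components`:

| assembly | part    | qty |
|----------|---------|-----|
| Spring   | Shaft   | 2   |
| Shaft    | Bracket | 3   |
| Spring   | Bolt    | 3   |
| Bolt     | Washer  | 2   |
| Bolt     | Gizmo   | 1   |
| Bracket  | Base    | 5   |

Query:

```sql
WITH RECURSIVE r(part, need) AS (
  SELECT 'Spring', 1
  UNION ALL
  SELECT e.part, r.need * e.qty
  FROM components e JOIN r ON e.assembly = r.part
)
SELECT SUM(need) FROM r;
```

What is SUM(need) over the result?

Base: (Spring, need=1).
Iteration 1: components of {Spring} -> Bolt = 1*3 = 3, Shaft = 1*2 = 2.
Iteration 2: components of {Bolt,Shaft} -> Bracket = 2*3 = 6, Gizmo = 3*1 = 3, Washer = 3*2 = 6.
Iteration 3: components of {Bracket,Gizmo,Washer} -> Base = 6*5 = 30.
Iteration 4: no further components; recursion stops.
SUM(need) = 1 + 2 + 3 + 6 + 6 + 3 + 30 = 51.

51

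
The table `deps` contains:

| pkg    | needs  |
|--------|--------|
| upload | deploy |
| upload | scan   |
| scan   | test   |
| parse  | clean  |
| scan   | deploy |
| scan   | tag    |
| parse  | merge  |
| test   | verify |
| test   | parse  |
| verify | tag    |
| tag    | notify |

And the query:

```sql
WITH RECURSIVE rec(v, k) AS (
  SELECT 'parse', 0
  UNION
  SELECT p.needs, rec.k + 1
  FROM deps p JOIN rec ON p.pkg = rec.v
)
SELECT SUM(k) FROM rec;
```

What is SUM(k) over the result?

2

Base: (parse, k=0).
Iteration 1: edges from {parse} -> (clean, k=1), (merge, k=1).
Iteration 2: no outgoing edges from {clean,merge}; recursion stops.
SUM(k) = 0 + 1 + 1 = 2.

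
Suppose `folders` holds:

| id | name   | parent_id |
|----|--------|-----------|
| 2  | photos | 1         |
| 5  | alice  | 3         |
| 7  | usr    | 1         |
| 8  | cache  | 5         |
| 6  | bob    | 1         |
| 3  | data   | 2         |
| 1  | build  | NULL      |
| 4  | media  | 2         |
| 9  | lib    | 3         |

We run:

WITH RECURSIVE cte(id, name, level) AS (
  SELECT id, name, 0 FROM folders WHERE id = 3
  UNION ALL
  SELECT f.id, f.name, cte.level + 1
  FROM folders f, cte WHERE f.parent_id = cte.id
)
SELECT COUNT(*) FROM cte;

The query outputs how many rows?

Base: id=3 (data) at level 0.
Iteration 1: rows with parent_id in {3} -> alice (id 5, level 1), lib (id 9, level 1).
Iteration 2: rows with parent_id in {5,9} -> cache (id 8, level 2).
Iteration 3: no rows with parent_id in {8}; recursion stops.
Total rows emitted: 4.

4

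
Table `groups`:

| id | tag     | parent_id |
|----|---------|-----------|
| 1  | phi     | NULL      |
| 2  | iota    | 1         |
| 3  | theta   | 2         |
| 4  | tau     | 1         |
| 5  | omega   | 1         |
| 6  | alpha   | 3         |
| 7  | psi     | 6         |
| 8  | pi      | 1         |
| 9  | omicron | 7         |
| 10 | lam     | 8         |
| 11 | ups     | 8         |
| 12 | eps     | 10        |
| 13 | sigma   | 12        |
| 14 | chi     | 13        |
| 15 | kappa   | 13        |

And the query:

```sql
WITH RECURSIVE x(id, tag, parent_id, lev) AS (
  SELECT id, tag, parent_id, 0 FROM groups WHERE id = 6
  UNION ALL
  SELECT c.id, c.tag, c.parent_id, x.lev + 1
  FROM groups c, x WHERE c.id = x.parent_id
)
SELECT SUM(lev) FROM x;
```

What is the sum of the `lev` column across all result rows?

Base: id=6 (alpha), parent_id=3, lev 0.
Iteration 1: join on id=3 -> theta (id 3, parent_id=2, lev 1).
Iteration 2: join on id=2 -> iota (id 2, parent_id=1, lev 2).
Iteration 3: join on id=1 -> phi (id 1, parent_id=NULL, lev 3).
Iteration 4: parent_id is NULL; no match; recursion stops.
SUM(lev) = 0 + 1 + 2 + 3 = 6.

6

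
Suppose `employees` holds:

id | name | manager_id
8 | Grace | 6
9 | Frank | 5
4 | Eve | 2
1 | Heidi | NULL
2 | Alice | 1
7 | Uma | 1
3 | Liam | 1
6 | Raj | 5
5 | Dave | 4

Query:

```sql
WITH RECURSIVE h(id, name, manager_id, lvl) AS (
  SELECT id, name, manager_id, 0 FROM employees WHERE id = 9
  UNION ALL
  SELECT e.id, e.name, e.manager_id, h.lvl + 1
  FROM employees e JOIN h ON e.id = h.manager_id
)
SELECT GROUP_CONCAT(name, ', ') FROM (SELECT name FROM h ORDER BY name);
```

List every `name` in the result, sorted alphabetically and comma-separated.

Base: id=9 (Frank), manager_id=5, lvl 0.
Iteration 1: join on id=5 -> Dave (id 5, manager_id=4, lvl 1).
Iteration 2: join on id=4 -> Eve (id 4, manager_id=2, lvl 2).
Iteration 3: join on id=2 -> Alice (id 2, manager_id=1, lvl 3).
Iteration 4: join on id=1 -> Heidi (id 1, manager_id=NULL, lvl 4).
Iteration 5: manager_id is NULL; no match; recursion stops.

Alice, Dave, Eve, Frank, Heidi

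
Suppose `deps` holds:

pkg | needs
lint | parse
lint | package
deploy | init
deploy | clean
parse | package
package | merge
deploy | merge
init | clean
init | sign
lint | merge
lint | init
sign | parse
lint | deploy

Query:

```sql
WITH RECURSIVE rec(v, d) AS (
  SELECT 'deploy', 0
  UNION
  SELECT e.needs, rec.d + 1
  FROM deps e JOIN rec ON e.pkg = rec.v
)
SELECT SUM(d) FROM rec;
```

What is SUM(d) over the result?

Base: (deploy, d=0).
Iteration 1: edges from {deploy} -> (clean, d=1), (init, d=1), (merge, d=1).
Iteration 2: edges from {clean,init,merge} -> (clean, d=2), (sign, d=2).
Iteration 3: edges from {clean,sign} -> (parse, d=3).
Iteration 4: edges from {parse} -> (package, d=4).
Iteration 5: edges from {package} -> (merge, d=5).
Iteration 6: no outgoing edges from {merge}; recursion stops.
SUM(d) = 0 + 1 + 1 + 1 + 2 + 2 + 3 + 4 + 5 = 19.

19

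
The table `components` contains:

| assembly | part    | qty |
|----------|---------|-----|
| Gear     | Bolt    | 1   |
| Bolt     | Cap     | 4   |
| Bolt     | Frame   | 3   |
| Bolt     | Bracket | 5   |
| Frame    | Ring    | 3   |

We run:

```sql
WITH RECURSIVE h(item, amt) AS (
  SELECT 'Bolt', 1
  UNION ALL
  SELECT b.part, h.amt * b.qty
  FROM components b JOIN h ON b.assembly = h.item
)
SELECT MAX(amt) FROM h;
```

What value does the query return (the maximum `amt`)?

9

Base: (Bolt, amt=1).
Iteration 1: components of {Bolt} -> Bracket = 1*5 = 5, Cap = 1*4 = 4, Frame = 1*3 = 3.
Iteration 2: components of {Bracket,Cap,Frame} -> Ring = 3*3 = 9.
Iteration 3: no further components; recursion stops.
amt values: 1, 4, 3, 5, 9; the maximum is 9.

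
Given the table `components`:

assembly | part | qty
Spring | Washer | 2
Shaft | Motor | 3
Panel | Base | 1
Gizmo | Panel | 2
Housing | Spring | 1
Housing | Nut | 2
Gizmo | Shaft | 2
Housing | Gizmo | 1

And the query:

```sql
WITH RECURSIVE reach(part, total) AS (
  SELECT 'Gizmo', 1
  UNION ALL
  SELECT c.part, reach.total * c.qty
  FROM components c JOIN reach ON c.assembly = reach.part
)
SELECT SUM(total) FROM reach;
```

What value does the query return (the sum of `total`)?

Base: (Gizmo, total=1).
Iteration 1: components of {Gizmo} -> Panel = 1*2 = 2, Shaft = 1*2 = 2.
Iteration 2: components of {Panel,Shaft} -> Base = 2*1 = 2, Motor = 2*3 = 6.
Iteration 3: no further components; recursion stops.
SUM(total) = 1 + 2 + 2 + 2 + 6 = 13.

13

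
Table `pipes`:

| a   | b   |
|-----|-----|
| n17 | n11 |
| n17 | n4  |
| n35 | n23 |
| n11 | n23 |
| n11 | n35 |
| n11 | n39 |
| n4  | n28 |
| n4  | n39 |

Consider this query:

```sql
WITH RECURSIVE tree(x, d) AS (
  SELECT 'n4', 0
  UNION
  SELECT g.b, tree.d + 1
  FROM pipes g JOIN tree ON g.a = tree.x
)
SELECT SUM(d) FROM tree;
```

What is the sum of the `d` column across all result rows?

Base: (n4, d=0).
Iteration 1: edges from {n4} -> (n28, d=1), (n39, d=1).
Iteration 2: no outgoing edges from {n28,n39}; recursion stops.
SUM(d) = 0 + 1 + 1 = 2.

2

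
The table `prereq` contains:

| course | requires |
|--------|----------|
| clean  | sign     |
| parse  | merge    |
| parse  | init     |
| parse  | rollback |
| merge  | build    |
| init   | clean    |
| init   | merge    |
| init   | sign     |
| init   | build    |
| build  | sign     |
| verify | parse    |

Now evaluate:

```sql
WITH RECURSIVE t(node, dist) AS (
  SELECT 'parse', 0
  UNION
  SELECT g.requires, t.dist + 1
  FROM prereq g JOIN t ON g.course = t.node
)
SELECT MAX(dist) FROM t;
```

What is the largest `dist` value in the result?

Base: (parse, dist=0).
Iteration 1: edges from {parse} -> (init, dist=1), (merge, dist=1), (rollback, dist=1).
Iteration 2: edges from {init,merge,rollback} -> (build, dist=2), (clean, dist=2), (merge, dist=2), (sign, dist=2). [UNION drops 1 duplicate row(s)]
Iteration 3: edges from {build,clean,merge,sign} -> (build, dist=3), (sign, dist=3). [UNION drops 1 duplicate row(s)]
Iteration 4: edges from {build,sign} -> (sign, dist=4).
Iteration 5: no outgoing edges from {sign}; recursion stops.
dist values: 0, 1, 1, 1, 2, 2, 2, 2, 3, 3, 4; the maximum is 4.

4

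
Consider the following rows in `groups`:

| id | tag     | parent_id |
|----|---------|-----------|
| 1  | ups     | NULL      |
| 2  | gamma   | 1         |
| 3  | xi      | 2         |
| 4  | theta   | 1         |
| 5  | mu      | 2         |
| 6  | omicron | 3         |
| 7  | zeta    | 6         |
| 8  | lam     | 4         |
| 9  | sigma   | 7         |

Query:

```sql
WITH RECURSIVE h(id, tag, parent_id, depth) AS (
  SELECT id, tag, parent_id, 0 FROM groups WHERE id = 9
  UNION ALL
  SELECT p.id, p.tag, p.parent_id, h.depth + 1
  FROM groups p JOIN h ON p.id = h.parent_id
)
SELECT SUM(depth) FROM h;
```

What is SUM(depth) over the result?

Base: id=9 (sigma), parent_id=7, depth 0.
Iteration 1: join on id=7 -> zeta (id 7, parent_id=6, depth 1).
Iteration 2: join on id=6 -> omicron (id 6, parent_id=3, depth 2).
Iteration 3: join on id=3 -> xi (id 3, parent_id=2, depth 3).
Iteration 4: join on id=2 -> gamma (id 2, parent_id=1, depth 4).
Iteration 5: join on id=1 -> ups (id 1, parent_id=NULL, depth 5).
Iteration 6: parent_id is NULL; no match; recursion stops.
SUM(depth) = 0 + 1 + 2 + 3 + 4 + 5 = 15.

15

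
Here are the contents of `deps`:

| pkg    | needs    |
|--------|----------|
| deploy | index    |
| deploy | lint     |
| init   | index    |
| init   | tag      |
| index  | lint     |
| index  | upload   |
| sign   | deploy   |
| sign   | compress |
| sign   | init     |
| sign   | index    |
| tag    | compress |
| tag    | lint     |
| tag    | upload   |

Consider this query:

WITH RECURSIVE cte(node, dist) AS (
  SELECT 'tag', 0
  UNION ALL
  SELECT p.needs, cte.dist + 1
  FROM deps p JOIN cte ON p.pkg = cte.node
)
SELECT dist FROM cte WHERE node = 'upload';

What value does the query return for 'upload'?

Base: (tag, dist=0).
Iteration 1: edges from {tag} -> (compress, dist=1), (lint, dist=1), (upload, dist=1).
Iteration 2: no outgoing edges from {compress,lint,upload}; recursion stops.

1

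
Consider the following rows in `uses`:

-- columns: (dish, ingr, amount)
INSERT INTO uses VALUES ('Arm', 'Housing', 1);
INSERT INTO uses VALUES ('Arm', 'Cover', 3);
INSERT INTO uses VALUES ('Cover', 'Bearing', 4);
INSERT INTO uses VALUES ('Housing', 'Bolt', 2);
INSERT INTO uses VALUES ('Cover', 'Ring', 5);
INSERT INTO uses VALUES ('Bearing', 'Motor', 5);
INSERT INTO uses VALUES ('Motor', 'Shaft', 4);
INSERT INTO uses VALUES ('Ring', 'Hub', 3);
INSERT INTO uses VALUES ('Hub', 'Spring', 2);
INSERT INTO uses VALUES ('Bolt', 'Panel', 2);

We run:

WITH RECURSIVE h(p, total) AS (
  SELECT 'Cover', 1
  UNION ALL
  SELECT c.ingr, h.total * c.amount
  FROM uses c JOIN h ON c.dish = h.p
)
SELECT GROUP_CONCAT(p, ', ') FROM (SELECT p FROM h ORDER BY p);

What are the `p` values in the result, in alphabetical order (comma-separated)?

Base: (Cover, total=1).
Iteration 1: components of {Cover} -> Bearing = 1*4 = 4, Ring = 1*5 = 5.
Iteration 2: components of {Bearing,Ring} -> Hub = 5*3 = 15, Motor = 4*5 = 20.
Iteration 3: components of {Hub,Motor} -> Shaft = 20*4 = 80, Spring = 15*2 = 30.
Iteration 4: no further components; recursion stops.

Bearing, Cover, Hub, Motor, Ring, Shaft, Spring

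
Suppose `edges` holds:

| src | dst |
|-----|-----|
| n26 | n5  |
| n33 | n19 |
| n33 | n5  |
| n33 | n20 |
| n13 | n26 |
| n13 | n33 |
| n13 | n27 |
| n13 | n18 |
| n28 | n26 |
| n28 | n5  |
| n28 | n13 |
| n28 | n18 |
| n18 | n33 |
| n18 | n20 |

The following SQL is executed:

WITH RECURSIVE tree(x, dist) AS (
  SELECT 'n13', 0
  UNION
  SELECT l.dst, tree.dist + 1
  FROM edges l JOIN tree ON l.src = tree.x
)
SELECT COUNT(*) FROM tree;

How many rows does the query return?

12

Base: (n13, dist=0).
Iteration 1: edges from {n13} -> (n18, dist=1), (n26, dist=1), (n27, dist=1), (n33, dist=1).
Iteration 2: edges from {n18,n26,n27,n33} -> (n19, dist=2), (n20, dist=2), (n33, dist=2), (n5, dist=2). [UNION drops 2 duplicate row(s)]
Iteration 3: edges from {n19,n20,n33,n5} -> (n19, dist=3), (n20, dist=3), (n5, dist=3).
Iteration 4: no outgoing edges from {n19,n20,n5}; recursion stops.
Total rows emitted: 12.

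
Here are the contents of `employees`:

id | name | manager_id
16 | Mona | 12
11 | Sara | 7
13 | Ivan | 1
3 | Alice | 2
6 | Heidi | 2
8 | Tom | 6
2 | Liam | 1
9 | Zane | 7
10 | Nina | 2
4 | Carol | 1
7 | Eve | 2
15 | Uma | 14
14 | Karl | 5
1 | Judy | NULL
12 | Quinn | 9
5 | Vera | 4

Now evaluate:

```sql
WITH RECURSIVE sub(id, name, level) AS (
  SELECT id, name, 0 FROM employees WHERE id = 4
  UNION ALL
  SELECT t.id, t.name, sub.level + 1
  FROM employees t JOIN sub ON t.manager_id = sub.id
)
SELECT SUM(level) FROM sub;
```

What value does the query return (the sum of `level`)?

Base: id=4 (Carol) at level 0.
Iteration 1: rows with manager_id in {4} -> Vera (id 5, level 1).
Iteration 2: rows with manager_id in {5} -> Karl (id 14, level 2).
Iteration 3: rows with manager_id in {14} -> Uma (id 15, level 3).
Iteration 4: no rows with manager_id in {15}; recursion stops.
SUM(level) = 0 + 1 + 2 + 3 = 6.

6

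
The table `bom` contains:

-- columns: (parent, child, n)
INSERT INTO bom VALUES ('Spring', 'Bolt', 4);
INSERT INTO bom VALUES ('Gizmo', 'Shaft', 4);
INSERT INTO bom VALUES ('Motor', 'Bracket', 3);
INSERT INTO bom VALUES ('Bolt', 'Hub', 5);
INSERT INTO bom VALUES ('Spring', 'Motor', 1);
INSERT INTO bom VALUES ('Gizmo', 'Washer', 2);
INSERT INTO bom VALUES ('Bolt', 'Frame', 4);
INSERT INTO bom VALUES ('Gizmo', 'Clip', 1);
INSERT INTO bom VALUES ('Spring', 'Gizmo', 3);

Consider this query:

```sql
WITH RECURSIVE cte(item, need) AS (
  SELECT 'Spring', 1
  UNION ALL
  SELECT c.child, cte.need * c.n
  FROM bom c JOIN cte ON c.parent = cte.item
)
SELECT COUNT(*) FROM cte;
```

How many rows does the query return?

Base: (Spring, need=1).
Iteration 1: components of {Spring} -> Bolt = 1*4 = 4, Gizmo = 1*3 = 3, Motor = 1*1 = 1.
Iteration 2: components of {Bolt,Gizmo,Motor} -> Bracket = 1*3 = 3, Clip = 3*1 = 3, Frame = 4*4 = 16, Hub = 4*5 = 20, Shaft = 3*4 = 12, Washer = 3*2 = 6.
Iteration 3: no further components; recursion stops.
Total rows emitted: 10.

10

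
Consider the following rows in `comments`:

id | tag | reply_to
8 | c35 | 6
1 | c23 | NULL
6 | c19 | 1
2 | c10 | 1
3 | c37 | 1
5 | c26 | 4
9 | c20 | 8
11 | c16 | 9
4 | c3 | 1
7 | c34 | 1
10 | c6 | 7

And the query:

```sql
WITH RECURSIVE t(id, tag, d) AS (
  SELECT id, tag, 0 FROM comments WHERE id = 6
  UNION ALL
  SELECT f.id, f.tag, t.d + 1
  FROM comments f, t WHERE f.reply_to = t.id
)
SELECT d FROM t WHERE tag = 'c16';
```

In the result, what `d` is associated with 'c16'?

3

Base: id=6 (c19) at d 0.
Iteration 1: rows with reply_to in {6} -> c35 (id 8, d 1).
Iteration 2: rows with reply_to in {8} -> c20 (id 9, d 2).
Iteration 3: rows with reply_to in {9} -> c16 (id 11, d 3).
Iteration 4: no rows with reply_to in {11}; recursion stops.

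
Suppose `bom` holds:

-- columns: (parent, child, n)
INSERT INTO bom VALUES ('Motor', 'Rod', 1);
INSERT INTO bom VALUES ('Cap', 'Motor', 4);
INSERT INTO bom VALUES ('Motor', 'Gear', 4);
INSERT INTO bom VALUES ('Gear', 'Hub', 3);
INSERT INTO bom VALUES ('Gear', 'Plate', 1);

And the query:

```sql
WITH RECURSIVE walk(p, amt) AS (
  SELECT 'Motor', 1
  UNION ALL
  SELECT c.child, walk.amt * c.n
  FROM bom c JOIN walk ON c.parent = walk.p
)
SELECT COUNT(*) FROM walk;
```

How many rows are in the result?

5

Base: (Motor, amt=1).
Iteration 1: components of {Motor} -> Gear = 1*4 = 4, Rod = 1*1 = 1.
Iteration 2: components of {Gear,Rod} -> Hub = 4*3 = 12, Plate = 4*1 = 4.
Iteration 3: no further components; recursion stops.
Total rows emitted: 5.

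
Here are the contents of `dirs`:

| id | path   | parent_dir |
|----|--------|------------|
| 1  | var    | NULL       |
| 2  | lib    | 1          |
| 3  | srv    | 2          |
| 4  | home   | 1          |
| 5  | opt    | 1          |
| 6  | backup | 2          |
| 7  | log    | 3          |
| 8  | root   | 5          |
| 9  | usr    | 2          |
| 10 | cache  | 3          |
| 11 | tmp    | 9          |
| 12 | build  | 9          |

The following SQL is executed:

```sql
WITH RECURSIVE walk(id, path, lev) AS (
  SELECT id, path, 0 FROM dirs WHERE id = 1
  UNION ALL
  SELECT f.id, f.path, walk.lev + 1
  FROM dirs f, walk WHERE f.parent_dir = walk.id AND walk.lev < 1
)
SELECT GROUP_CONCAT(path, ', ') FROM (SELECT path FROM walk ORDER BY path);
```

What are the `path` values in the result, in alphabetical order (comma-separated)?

Base: id=1 (var) at lev 0.
Iteration 1: rows with parent_dir in {1} -> lib (id 2, lev 1), home (id 4, lev 1), opt (id 5, lev 1).
Iteration 2: lev < 1 fails for all current rows; recursion stops.

home, lib, opt, var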